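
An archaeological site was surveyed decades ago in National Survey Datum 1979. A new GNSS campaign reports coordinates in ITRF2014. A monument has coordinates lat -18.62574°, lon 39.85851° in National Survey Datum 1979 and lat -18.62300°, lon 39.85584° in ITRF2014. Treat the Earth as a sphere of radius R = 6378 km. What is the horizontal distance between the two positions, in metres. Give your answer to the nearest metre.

Δφ = -18.62300° − -18.62574° = +0.00274°; Δλ = 39.85584° − 39.85851° = -0.00267°.
1° along a meridian = πR/180 = 111317 m.
ΔN = Δφ × 111317 = 305.0 m; ΔE = Δλ × 111317 × cos(-18.62574°) = -0.00267 × 111317 × 0.947625 = -281.6 m.
Distance = √(ΔE² + ΔN²) = √((-281.6)² + 305.0²) = 415.2 m.

415 m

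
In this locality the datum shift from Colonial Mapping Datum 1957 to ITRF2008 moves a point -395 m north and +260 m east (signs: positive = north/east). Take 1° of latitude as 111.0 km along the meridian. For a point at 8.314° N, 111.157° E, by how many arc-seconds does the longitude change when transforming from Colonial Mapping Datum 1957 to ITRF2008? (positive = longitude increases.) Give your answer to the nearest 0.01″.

At latitude 8.314°, cos φ = 0.989490.
1° of longitude at this latitude = 111.0 × cos φ = 109.83 km, so Δλ = 260.0 / 109833.4 = 0.0023672° = 8.522″.

Δλ = 8.52″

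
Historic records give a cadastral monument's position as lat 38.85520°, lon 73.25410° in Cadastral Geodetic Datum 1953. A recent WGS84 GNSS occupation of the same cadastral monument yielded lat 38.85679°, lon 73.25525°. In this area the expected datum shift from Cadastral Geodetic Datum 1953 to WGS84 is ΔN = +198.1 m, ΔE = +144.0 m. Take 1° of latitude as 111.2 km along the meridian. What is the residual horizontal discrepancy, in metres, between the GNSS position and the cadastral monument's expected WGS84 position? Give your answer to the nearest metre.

Observed coordinate differences: Δφ = +0.00159°, Δλ = +0.00115°.
Converting to metres (1° lat = 111200 m, cos φ = 0.778734): observed ΔN = 176.8 m, observed ΔE = 99.6 m.
Subtracting the expected shift leaves a residual of 176.8 − (198.1) = -21.3 m north and 99.6 − (144.0) = -44.4 m east.
Residual distance = √((-21.3)² + (-44.4)²) = 49.3 m.

49 m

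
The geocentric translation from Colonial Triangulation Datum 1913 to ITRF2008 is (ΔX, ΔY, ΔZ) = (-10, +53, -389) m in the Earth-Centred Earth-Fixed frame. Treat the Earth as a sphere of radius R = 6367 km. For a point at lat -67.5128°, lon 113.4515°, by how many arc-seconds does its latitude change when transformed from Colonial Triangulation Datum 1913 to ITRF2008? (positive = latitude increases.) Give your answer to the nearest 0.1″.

sin φ = -0.923965, cos φ = 0.382477, sin λ = 0.917397, cos λ = -0.397973.
North component: ΔN = −sin φ cos λ·ΔX − sin φ sin λ·ΔY + cos φ·ΔZ = −(-0.923965)(-0.397973)(-10) − (-0.923965)(0.917397)(53) + (0.382477)(-389) = -100.18 m.
1° of latitude spans πR/180 = 111125 m, so Δφ = -100.18 / 111125 × 3600 = -3.245″.

Δφ = -3.2″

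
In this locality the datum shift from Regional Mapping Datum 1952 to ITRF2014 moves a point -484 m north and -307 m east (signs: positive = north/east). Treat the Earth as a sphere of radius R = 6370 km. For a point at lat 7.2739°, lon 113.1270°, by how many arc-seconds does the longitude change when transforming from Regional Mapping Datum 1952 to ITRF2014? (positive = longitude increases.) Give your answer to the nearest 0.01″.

At latitude 7.2739°, cos φ = 0.991952.
One radian of longitude at latitude φ spans R cos φ, so Δλ = ΔE / (R cos φ) = -307.0 / (6370000 × 0.991952) = -4.8586e-05 rad = -10.022″.

Δλ = -10.02″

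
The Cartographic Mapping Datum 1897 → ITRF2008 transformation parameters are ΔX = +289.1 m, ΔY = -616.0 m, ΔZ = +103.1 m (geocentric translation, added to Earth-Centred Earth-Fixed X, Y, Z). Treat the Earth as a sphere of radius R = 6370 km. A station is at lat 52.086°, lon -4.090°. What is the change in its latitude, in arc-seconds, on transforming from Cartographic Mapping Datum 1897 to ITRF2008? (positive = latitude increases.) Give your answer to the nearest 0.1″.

Δφ = -6.4″

sin φ = 0.788934, cos φ = 0.614478, sin λ = -0.071323, cos λ = 0.997453.
North component: ΔN = −sin φ cos λ·ΔX − sin φ sin λ·ΔY + cos φ·ΔZ = −(0.788934)(0.997453)(289.1) − (0.788934)(-0.071323)(-616.0) + (0.614478)(103.1) = -198.81 m.
1° of latitude spans πR/180 = 111177 m, so Δφ = -198.81 / 111177 × 3600 = -6.438″.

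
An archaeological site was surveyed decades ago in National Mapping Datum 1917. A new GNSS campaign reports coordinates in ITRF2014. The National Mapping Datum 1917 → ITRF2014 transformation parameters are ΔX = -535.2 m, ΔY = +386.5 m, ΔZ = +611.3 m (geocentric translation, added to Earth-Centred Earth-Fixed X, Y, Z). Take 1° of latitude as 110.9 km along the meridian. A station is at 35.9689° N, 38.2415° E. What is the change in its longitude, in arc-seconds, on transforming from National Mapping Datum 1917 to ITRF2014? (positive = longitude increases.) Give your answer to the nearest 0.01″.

Δλ = 25.46″

sin φ = 0.587346, cos φ = 0.809336, sin λ = 0.618977, cos λ = 0.785409.
East component: ΔE = −sin λ·ΔX + cos λ·ΔY = −(0.618977)(-535.2) + (0.785409)(386.5) = 634.84 m.
1° of latitude spans 110900 m; at latitude φ, 1° of longitude spans that × cos φ = 89755.4 m, so Δλ = 634.84 / 89755.4 × 3600 = 25.463″.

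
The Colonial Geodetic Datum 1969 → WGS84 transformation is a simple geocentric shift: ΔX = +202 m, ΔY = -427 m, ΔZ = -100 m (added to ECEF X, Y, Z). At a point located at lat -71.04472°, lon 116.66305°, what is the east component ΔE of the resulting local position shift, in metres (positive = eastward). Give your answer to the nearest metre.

ΔE = 11 m

The local east axis at (φ, λ) is (−sin λ, cos λ, 0), so ΔE = −sin(116.66305°)·202 + cos(116.66305°)·(-427) = 11.09 m.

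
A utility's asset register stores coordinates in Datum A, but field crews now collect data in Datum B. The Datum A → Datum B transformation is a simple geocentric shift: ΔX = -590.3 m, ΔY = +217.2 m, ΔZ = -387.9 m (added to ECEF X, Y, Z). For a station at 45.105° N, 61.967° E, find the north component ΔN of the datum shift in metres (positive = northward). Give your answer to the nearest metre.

ΔN = -213 m

At φ = 45.105°, λ = 61.967°: sin φ = 0.708401, cos φ = 0.705810, sin λ = 0.882677, cos λ = 0.469980.
ΔN = −sin φ cos λ·ΔX − sin φ sin λ·ΔY + cos φ·ΔZ = −(0.708401)(0.469980)(-590.3) − (0.708401)(0.882677)(217.2) + (0.705810)(-387.9) = -213.07 m.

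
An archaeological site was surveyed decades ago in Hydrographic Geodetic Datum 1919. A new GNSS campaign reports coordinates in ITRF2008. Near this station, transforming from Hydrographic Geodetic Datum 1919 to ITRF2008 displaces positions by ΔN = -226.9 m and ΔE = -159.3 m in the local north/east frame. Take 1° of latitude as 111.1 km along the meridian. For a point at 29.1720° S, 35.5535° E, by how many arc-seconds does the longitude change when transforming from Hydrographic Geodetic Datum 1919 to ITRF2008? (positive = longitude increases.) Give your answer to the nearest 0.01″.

At latitude -29.1720°, cos φ = 0.873160.
1° of longitude at this latitude = 111.1 × cos φ = 97.01 km, so Δλ = -159.3 / 97008.1 = -0.0016421° = -5.912″.

Δλ = -5.91″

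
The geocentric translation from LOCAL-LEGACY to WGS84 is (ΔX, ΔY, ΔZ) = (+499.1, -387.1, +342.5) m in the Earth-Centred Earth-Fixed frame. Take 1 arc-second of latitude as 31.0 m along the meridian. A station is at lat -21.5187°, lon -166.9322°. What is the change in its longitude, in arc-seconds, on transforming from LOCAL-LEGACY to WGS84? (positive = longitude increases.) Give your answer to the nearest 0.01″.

sin φ = -0.366805, cos φ = 0.930298, sin λ = -0.226104, cos λ = -0.974103.
East component: ΔE = −sin λ·ΔX + cos λ·ΔY = −(-0.226104)(499.1) + (-0.974103)(-387.1) = 489.92 m.
1° of latitude spans 3600 × 31.00 = 111600 m; at latitude φ, 1° of longitude spans that × cos φ = 103821.2 m, so Δλ = 489.92 / 103821.2 × 3600 = 16.988″.

Δλ = 16.99″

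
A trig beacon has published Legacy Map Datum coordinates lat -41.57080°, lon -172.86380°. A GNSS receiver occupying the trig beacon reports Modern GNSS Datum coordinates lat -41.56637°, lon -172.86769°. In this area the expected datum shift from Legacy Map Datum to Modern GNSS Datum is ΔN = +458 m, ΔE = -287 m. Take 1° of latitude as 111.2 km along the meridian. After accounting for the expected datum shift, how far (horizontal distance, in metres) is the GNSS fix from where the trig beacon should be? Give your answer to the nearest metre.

Observed coordinate differences: Δφ = +0.00443°, Δλ = -0.00389°.
Converting to metres (1° lat = 111200 m, cos φ = 0.748136): observed ΔN = 492.6 m, observed ΔE = -323.6 m.
Subtracting the expected shift leaves a residual of 492.6 − (458) = 34.6 m north and -323.6 − (-287) = -36.6 m east.
Residual distance = √(34.6² + (-36.6)²) = 50.4 m.

50 m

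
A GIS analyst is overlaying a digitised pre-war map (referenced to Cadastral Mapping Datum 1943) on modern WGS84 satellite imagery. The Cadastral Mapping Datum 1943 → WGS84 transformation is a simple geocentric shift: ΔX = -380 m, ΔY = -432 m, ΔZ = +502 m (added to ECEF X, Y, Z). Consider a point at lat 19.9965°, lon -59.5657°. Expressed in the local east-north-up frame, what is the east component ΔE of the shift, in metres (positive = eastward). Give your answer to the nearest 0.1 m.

ΔE = -546.5 m

At φ = 19.9965°, λ = -59.5657°: sin φ = 0.341963, cos φ = 0.939714, sin λ = -0.862211, cos λ = 0.506550.
ΔE = −sin λ·ΔX + cos λ·ΔY = −(-0.862211)·(-380) + (0.506550)·(-432) = -546.47 m.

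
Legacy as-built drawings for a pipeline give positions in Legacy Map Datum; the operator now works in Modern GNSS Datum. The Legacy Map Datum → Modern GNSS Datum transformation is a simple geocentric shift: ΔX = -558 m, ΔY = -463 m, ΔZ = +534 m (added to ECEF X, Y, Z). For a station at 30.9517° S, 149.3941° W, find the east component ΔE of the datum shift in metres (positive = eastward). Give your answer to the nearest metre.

At φ = -30.9517°, λ = -149.3941°: sin φ = -0.514315, cos φ = 0.857601, sin λ = -0.509130, cos λ = -0.860690.
ΔE = −sin λ·ΔX + cos λ·ΔY = −(-0.509130)·(-558) + (-0.860690)·(-463) = 114.40 m.

ΔE = 114 m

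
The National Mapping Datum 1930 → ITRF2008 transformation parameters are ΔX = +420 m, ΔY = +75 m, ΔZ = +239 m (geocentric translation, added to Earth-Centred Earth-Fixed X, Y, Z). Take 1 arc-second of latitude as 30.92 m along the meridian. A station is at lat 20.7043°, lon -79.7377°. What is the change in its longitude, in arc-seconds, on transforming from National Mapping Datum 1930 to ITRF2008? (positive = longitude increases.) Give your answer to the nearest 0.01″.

sin φ = 0.353545, cos φ = 0.935418, sin λ = -0.984002, cos λ = 0.178155.
East component: ΔE = −sin λ·ΔX + cos λ·ΔY = −(-0.984002)(420) + (0.178155)(75) = 426.64 m.
1° of latitude spans 3600 × 30.92 = 111312 m; at latitude φ, 1° of longitude spans that × cos φ = 104123.2 m, so Δλ = 426.64 / 104123.2 × 3600 = 14.751″.

Δλ = 14.75″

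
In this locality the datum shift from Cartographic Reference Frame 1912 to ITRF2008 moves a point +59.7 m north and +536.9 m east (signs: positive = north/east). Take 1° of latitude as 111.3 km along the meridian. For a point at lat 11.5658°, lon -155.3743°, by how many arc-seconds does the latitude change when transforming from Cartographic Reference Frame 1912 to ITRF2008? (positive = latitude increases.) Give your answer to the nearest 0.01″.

Δφ = 1.93″

1° of latitude = 111.3 km, so Δφ = 59.7 / 111300 = 0.0005364° = 1.931″.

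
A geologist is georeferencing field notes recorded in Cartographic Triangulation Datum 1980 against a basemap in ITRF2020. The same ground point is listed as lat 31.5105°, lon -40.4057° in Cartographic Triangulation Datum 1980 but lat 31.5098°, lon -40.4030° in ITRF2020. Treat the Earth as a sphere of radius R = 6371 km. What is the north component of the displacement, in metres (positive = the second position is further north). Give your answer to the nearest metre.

Δφ = 31.5098° − 31.5105° = -0.0007°; Δλ = -40.4030° − -40.4057° = +0.0027°.
1° along a meridian = πR/180 = 111195 m.
ΔN = Δφ × 111195 = -77.8 m; ΔE = Δλ × 111195 × cos(31.5105°) = +0.0027 × 111195 × 0.852544 = 256.0 m.

ΔN = -78 m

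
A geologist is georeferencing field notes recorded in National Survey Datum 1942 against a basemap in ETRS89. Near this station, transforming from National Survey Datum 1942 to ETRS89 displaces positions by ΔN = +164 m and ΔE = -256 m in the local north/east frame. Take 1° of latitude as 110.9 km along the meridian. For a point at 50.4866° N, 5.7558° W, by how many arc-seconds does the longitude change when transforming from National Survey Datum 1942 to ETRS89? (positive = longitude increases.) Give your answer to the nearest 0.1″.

Δλ = -13.1″

At latitude 50.4866°, cos φ = 0.636259.
1° of longitude at this latitude = 110.9 × cos φ = 70.56 km, so Δλ = -256.0 / 70561.1 = -0.0036281° = -13.061″.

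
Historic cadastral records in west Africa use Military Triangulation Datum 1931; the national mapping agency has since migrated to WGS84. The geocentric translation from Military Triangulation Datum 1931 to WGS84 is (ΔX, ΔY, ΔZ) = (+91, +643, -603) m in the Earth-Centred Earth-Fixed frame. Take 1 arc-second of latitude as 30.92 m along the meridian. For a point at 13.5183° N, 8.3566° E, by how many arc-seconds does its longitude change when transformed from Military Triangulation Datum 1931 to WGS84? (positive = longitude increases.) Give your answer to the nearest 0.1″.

sin φ = 0.233756, cos φ = 0.972295, sin λ = 0.145334, cos λ = 0.989383.
East component: ΔE = −sin λ·ΔX + cos λ·ΔY = −(0.145334)(91) + (0.989383)(643) = 622.95 m.
1° of latitude spans 3600 × 30.92 = 111312 m; at latitude φ, 1° of longitude spans that × cos φ = 108228.1 m, so Δλ = 622.95 / 108228.1 × 3600 = 20.721″.

Δλ = 20.7″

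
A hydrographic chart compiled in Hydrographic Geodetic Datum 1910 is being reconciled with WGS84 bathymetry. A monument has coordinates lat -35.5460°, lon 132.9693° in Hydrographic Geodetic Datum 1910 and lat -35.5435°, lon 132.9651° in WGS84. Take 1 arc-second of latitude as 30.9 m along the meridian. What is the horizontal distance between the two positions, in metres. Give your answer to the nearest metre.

471 m

Δφ = -35.5435° − -35.5460° = +0.0025°; Δλ = 132.9651° − 132.9693° = -0.0042°.
1° of latitude = 3600 × 30.90 = 111240 m.
ΔN = Δφ × 111240 = 278.1 m; ΔE = Δλ × 111240 × cos(-35.5460°) = -0.0042 × 111240 × 0.813649 = -380.1 m.
Distance = √(ΔE² + ΔN²) = √((-380.1)² + 278.1²) = 471.0 m.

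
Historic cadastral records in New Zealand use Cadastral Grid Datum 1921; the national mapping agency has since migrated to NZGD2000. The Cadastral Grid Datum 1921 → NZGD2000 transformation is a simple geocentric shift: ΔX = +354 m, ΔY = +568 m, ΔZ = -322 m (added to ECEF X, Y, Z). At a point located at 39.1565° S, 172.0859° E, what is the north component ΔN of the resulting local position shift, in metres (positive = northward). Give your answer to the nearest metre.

ΔN = -422 m

At φ = -39.1565°, λ = 172.0859°: sin φ = -0.631441, cos φ = 0.775424, sin λ = 0.137688, cos λ = -0.990476.
ΔN = −sin φ cos λ·ΔX − sin φ sin λ·ΔY + cos φ·ΔZ = −(-0.631441)(-0.990476)(354) − (-0.631441)(0.137688)(568) + (0.775424)(-322) = -421.70 m.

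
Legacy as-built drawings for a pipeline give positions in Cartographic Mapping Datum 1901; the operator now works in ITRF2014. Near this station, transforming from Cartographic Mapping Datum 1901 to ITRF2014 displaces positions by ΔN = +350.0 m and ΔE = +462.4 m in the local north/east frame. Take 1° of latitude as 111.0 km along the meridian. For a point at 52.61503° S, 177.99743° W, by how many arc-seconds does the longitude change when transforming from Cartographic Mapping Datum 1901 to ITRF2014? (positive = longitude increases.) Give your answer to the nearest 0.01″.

At latitude -52.61503°, cos φ = 0.607167.
1° of longitude at this latitude = 111.0 × cos φ = 67.40 km, so Δλ = 462.4 / 67395.6 = 0.0068610° = 24.700″.

Δλ = 24.70″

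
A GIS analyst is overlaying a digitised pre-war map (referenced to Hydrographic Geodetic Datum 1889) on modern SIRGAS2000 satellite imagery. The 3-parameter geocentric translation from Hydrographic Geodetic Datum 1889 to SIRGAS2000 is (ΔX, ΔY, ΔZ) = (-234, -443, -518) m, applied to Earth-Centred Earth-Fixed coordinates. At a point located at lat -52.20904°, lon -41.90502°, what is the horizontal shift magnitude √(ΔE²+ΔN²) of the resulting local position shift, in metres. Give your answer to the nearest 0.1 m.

The local east axis at (φ, λ) is (−sin λ, cos λ, 0), so ΔE = −sin(-41.90502°)·(-234) + cos(-41.90502°)·(-443) = -485.99 m.
The local north axis is (−sin φ cos λ, −sin φ sin λ, cos φ), giving ΔN = -137.626 + 233.819 − 317.421 = -221.23 m.
Horizontal magnitude = √(ΔE² + ΔN²) = √((-485.99)² + (-221.23)²) = 533.98 m.

534.0 m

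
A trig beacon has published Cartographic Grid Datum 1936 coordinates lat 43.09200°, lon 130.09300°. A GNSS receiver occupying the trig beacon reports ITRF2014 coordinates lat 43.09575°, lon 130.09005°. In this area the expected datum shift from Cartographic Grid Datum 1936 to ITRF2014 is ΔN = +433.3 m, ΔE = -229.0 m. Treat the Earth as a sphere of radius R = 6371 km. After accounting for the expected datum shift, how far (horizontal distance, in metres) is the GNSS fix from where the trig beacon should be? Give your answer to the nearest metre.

19 m

Observed coordinate differences: Δφ = +0.00375°, Δλ = -0.00295°.
Converting to metres (1° lat = 111195 m, cos φ = 0.730258): observed ΔN = 417.0 m, observed ΔE = -239.5 m.
Subtracting the expected shift leaves a residual of 417.0 − (433.3) = -16.3 m north and -239.5 − (-229.0) = -10.5 m east.
Residual distance = √((-16.3)² + (-10.5)²) = 19.4 m.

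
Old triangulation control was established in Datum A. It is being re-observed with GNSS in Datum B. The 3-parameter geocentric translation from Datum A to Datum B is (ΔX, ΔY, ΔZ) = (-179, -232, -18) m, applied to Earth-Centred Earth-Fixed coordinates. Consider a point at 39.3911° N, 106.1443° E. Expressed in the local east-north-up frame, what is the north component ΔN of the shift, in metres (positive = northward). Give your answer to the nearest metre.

The local north axis is (−sin φ cos λ, −sin φ sin λ, cos φ), giving ΔN = -31.586 + 141.424 − 13.911 = 95.93 m.

ΔN = 96 m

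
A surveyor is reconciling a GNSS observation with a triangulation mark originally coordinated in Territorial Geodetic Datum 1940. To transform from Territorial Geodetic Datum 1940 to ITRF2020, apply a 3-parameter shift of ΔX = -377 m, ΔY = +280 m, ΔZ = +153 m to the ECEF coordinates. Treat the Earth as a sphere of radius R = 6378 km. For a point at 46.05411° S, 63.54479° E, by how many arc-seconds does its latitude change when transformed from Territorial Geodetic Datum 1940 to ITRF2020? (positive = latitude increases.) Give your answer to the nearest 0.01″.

Δφ = 5.36″

sin φ = -0.719996, cos φ = 0.693979, sin λ = 0.895283, cos λ = 0.445498.
North component: ΔN = −sin φ cos λ·ΔX − sin φ sin λ·ΔY + cos φ·ΔZ = −(-0.719996)(0.445498)(-377) − (-0.719996)(0.895283)(280) + (0.693979)(153) = 165.74 m.
1° of latitude spans πR/180 = 111317 m, so Δφ = 165.74 / 111317 × 3600 = 5.360″.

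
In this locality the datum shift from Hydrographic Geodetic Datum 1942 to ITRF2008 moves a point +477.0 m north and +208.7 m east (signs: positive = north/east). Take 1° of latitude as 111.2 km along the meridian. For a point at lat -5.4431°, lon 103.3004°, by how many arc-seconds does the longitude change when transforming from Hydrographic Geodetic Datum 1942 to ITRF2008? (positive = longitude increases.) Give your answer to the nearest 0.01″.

Δλ = 6.79″

At latitude -5.4431°, cos φ = 0.995491.
1° of longitude at this latitude = 111.2 × cos φ = 110.70 km, so Δλ = 208.7 / 110698.6 = 0.0018853° = 6.787″.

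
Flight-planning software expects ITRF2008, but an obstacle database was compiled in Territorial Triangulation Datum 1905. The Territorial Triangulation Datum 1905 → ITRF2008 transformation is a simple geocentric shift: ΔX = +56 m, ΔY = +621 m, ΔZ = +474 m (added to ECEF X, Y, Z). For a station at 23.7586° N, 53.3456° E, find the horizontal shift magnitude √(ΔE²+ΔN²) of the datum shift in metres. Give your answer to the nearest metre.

At φ = 23.7586°, λ = 53.3456°: sin φ = 0.402884, cos φ = 0.915251, sin λ = 0.802251, cos λ = 0.596987.
ΔE = −sin λ·ΔX + cos λ·ΔY = −(0.802251)·(56) + (0.596987)·(621) = 325.80 m.
ΔN = −sin φ cos λ·ΔX − sin φ sin λ·ΔY + cos φ·ΔZ = −(0.402884)(0.596987)(56) − (0.402884)(0.802251)(621) + (0.915251)(474) = 219.64 m.
Horizontal magnitude = √(ΔE² + ΔN²) = √(325.80² + 219.64²) = 392.93 m.

393 m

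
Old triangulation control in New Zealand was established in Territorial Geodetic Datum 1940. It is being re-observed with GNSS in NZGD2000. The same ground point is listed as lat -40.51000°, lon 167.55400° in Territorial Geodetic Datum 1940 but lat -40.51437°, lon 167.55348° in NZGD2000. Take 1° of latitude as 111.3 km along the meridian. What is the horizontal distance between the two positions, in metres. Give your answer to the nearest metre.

Δφ = -40.51437° − -40.51000° = -0.00437°; Δλ = 167.55348° − 167.55400° = -0.00052°.
ΔN = Δφ × 111300 = -486.4 m; ΔE = Δλ × 111300 × cos(-40.51000°) = -0.00052 × 111300 × 0.760293 = -44.0 m.
Distance = √(ΔE² + ΔN²) = √((-44.0)² + (-486.4)²) = 488.4 m.

488 m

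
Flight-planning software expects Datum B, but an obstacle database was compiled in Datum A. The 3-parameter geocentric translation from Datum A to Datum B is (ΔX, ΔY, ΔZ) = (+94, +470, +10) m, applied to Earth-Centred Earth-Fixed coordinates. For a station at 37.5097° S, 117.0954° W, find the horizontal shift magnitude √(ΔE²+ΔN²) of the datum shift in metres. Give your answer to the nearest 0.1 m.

The local east axis at (φ, λ) is (−sin λ, cos λ, 0), so ΔE = −sin(-117.0954°)·94 + cos(-117.0954°)·470 = -130.39 m.
The local north axis is (−sin φ cos λ, −sin φ sin λ, cos φ), giving ΔN = -26.070 − 254.772 + 7.933 = -272.91 m.
Horizontal magnitude = √(ΔE² + ΔN²) = √((-130.39)² + (-272.91)²) = 302.46 m.

302.5 m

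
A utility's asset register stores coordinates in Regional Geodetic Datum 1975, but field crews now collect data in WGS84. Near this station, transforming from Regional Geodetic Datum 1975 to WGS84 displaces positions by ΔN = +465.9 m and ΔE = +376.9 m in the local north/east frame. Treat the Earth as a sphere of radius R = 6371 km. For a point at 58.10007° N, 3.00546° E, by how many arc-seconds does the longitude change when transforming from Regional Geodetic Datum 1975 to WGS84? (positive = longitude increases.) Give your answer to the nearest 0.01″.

At latitude 58.10007°, cos φ = 0.528437.
One radian of longitude at latitude φ spans R cos φ, so Δλ = ΔE / (R cos φ) = 376.9 / (6371000 × 0.528437) = 1.1195e-04 rad = 23.091″.

Δλ = 23.09″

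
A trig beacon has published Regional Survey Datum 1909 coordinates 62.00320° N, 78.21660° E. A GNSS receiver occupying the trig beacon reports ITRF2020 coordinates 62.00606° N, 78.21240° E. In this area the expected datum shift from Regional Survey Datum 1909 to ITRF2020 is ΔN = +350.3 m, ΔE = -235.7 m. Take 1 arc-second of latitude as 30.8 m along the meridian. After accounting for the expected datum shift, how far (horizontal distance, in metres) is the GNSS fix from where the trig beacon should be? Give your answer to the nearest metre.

37 m

Observed coordinate differences: Δφ = +0.00286°, Δλ = -0.00420°.
Converting to metres (1° lat = 110880 m, cos φ = 0.469422): observed ΔN = 317.1 m, observed ΔE = -218.6 m.
Subtracting the expected shift leaves a residual of 317.1 − (350.3) = -33.2 m north and -218.6 − (-235.7) = 17.1 m east.
Residual distance = √((-33.2)² + 17.1²) = 37.3 m.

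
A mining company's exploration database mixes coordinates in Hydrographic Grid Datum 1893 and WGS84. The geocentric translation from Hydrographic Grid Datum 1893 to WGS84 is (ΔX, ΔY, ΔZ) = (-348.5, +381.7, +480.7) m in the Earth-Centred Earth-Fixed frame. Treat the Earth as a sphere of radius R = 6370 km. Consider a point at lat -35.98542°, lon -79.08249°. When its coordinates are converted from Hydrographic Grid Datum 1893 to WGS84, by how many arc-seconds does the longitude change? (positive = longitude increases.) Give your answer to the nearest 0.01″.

Δλ = -10.80″

sin φ = -0.587579, cos φ = 0.809167, sin λ = -0.981901, cos λ = 0.189396.
East component: ΔE = −sin λ·ΔX + cos λ·ΔY = −(-0.981901)(-348.5) + (0.189396)(381.7) = -269.90 m.
1° of latitude spans πR/180 = 111177 m; at latitude φ, 1° of longitude spans that × cos φ = 89961.1 m, so Δλ = -269.90 / 89961.1 × 3600 = -10.801″.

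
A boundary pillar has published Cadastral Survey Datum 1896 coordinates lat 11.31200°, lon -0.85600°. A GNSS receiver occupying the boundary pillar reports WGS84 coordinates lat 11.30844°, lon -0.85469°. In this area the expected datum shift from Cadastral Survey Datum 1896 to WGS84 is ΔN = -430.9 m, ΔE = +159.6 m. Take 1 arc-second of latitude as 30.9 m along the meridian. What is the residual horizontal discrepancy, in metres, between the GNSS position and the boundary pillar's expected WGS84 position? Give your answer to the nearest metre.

Observed coordinate differences: Δφ = -0.00356°, Δλ = +0.00131°.
Converting to metres (1° lat = 111240 m, cos φ = 0.980574): observed ΔN = -396.0 m, observed ΔE = 142.9 m.
Subtracting the expected shift leaves a residual of -396.0 − (-430.9) = 34.9 m north and 142.9 − (159.6) = -16.7 m east.
Residual distance = √(34.9² + (-16.7)²) = 38.7 m.

39 m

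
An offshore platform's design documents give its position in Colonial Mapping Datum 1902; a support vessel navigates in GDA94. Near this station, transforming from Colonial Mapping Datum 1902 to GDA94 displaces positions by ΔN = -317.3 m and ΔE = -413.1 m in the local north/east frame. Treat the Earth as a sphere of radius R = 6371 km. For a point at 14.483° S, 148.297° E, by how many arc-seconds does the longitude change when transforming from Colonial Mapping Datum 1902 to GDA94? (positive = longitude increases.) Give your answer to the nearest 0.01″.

Δλ = -13.81″

At latitude -14.483°, cos φ = 0.968222.
One radian of longitude at latitude φ spans R cos φ, so Δλ = ΔE / (R cos φ) = -413.1 / (6371000 × 0.968222) = -6.6969e-05 rad = -13.813″.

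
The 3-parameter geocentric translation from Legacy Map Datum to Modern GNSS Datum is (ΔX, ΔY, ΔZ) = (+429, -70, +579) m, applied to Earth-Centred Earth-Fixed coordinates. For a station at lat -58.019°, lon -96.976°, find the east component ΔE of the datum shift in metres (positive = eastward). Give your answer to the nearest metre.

The local east axis at (φ, λ) is (−sin λ, cos λ, 0), so ΔE = −sin(-96.976°)·429 + cos(-96.976°)·(-70) = 434.33 m.

ΔE = 434 m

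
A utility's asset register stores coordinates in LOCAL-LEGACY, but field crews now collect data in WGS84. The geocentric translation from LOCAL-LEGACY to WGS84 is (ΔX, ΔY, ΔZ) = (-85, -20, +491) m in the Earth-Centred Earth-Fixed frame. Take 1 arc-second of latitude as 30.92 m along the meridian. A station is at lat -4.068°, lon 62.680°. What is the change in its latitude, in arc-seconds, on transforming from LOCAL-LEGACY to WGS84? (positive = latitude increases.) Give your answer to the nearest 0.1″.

Δφ = 15.7″

sin φ = -0.070940, cos φ = 0.997481, sin λ = 0.888457, cos λ = 0.458960.
North component: ΔN = −sin φ cos λ·ΔX − sin φ sin λ·ΔY + cos φ·ΔZ = −(-0.070940)(0.458960)(-85) − (-0.070940)(0.888457)(-20) + (0.997481)(491) = 485.73 m.
1° of latitude spans 3600 × 30.92 = 111312 m, so Δφ = 485.73 / 111312 × 3600 = 15.709″.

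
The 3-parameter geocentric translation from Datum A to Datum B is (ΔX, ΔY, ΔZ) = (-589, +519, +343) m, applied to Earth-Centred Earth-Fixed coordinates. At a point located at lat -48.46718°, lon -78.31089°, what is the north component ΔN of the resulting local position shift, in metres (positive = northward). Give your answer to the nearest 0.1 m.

The local north axis is (−sin φ cos λ, −sin φ sin λ, cos φ), giving ΔN = -89.329 − 380.454 + 227.426 = -242.36 m.

ΔN = -242.4 m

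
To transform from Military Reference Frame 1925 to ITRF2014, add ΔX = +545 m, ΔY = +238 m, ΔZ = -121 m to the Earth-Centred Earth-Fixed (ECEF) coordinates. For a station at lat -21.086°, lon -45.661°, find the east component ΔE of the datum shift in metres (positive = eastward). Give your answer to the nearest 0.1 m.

ΔE = 556.1 m

At φ = -21.086°, λ = -45.661°: sin φ = -0.359769, cos φ = 0.933041, sin λ = -0.715217, cos λ = 0.698902.
ΔE = −sin λ·ΔX + cos λ·ΔY = −(-0.715217)·(545) + (0.698902)·(238) = 556.13 m.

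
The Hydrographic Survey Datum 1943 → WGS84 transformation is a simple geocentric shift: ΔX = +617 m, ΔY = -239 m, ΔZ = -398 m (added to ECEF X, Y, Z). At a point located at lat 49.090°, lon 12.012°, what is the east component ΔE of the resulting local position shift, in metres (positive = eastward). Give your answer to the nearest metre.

ΔE = -362 m

The local east axis at (φ, λ) is (−sin λ, cos λ, 0), so ΔE = −sin(12.012°)·617 + cos(12.012°)·(-239) = -362.17 m.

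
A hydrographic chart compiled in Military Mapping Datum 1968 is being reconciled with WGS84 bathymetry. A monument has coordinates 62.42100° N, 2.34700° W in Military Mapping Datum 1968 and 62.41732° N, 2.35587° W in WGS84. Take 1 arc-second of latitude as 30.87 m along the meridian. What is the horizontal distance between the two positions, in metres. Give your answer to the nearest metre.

613 m

Δφ = 62.41732° − 62.42100° = -0.00368°; Δλ = -2.35587° − -2.34700° = -0.00887°.
1° of latitude = 3600 × 30.87 = 111132 m.
ΔN = Δφ × 111132 = -409.0 m; ΔE = Δλ × 111132 × cos(62.42100°) = -0.00887 × 111132 × 0.462971 = -456.4 m.
Distance = √(ΔE² + ΔN²) = √((-456.4)² + (-409.0)²) = 612.8 m.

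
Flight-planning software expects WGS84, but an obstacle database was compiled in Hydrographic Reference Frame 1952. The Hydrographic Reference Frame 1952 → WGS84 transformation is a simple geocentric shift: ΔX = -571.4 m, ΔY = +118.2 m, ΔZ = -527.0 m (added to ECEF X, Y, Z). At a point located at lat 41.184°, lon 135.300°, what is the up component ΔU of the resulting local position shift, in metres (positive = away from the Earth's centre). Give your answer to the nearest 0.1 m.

The local up (radial) axis is (cos φ cos λ, cos φ sin λ, sin φ), giving ΔU = 305.669 + 62.572 − 347.019 = 21.22 m.

ΔU = 21.2 m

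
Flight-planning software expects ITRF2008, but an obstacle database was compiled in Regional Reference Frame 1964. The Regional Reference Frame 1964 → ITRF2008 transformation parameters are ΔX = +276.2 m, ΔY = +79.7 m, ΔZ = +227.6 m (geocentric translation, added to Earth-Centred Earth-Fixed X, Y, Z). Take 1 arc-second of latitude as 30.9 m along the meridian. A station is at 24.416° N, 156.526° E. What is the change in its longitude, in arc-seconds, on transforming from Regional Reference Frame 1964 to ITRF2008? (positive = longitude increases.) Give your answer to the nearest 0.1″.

sin φ = 0.413359, cos φ = 0.910568, sin λ = 0.398333, cos λ = -0.917241.
East component: ΔE = −sin λ·ΔX + cos λ·ΔY = −(0.398333)(276.2) + (-0.917241)(79.7) = -183.12 m.
1° of latitude spans 3600 × 30.90 = 111240 m; at latitude φ, 1° of longitude spans that × cos φ = 101291.6 m, so Δλ = -183.12 / 101291.6 × 3600 = -6.508″.

Δλ = -6.5″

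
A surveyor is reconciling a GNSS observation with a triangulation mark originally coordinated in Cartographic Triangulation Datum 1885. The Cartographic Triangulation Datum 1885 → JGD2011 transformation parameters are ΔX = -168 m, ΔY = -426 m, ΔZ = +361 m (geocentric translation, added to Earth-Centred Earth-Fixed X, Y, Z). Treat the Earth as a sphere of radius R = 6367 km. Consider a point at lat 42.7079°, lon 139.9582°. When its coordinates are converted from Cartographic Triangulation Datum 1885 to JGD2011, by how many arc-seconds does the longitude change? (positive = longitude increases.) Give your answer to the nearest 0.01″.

sin φ = 0.678261, cos φ = 0.734821, sin λ = 0.643346, cos λ = -0.765575.
East component: ΔE = −sin λ·ΔX + cos λ·ΔY = −(0.643346)(-168) + (-0.765575)(-426) = 434.22 m.
1° of latitude spans πR/180 = 111125 m; at latitude φ, 1° of longitude spans that × cos φ = 81657.1 m, so Δλ = 434.22 / 81657.1 × 3600 = 19.143″.

Δλ = 19.14″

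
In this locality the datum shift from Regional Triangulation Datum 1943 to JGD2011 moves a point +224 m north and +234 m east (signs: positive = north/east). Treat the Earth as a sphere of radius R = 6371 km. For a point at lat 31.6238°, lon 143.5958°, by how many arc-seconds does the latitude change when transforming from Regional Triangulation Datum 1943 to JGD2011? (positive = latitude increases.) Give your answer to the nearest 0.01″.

On a sphere of radius R, 1 rad of latitude = R, so Δφ = ΔN / R = 224.0 / 6371000 = 3.5159e-05 rad = 7.252″.

Δφ = 7.25″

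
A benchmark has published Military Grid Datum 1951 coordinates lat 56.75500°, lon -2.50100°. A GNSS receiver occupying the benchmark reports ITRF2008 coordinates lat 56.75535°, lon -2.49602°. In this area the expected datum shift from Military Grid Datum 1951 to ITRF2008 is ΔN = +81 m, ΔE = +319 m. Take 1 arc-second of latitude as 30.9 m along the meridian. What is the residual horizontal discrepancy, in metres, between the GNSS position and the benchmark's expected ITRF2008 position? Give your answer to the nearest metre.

45 m

Observed coordinate differences: Δφ = +0.00035°, Δλ = +0.00498°.
Converting to metres (1° lat = 111240 m, cos φ = 0.548220): observed ΔN = 38.9 m, observed ΔE = 303.7 m.
Subtracting the expected shift leaves a residual of 38.9 − (81) = -42.1 m north and 303.7 − (319) = -15.3 m east.
Residual distance = √((-42.1)² + (-15.3)²) = 44.8 m.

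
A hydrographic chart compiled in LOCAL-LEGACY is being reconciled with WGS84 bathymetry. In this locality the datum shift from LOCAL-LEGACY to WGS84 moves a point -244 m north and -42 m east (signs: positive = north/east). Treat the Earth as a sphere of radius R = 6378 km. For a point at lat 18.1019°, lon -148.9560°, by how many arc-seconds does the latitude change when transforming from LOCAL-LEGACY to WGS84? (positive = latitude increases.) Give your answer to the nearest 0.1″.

On a sphere of radius R, 1 rad of latitude = R, so Δφ = ΔN / R = -244.0 / 6378000 = -3.8257e-05 rad = -7.891″.

Δφ = -7.9″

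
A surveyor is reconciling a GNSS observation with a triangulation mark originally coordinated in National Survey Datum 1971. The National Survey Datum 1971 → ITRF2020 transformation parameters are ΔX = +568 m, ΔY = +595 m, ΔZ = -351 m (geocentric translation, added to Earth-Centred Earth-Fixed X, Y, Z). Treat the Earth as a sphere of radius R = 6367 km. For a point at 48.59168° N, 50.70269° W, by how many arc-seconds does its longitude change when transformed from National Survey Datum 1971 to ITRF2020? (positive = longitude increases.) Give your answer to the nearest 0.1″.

Δλ = 40.0″

sin φ = 0.750015, cos φ = 0.661421, sin λ = -0.773870, cos λ = 0.633345.
East component: ΔE = −sin λ·ΔX + cos λ·ΔY = −(-0.773870)(568) + (0.633345)(595) = 816.40 m.
1° of latitude spans πR/180 = 111125 m; at latitude φ, 1° of longitude spans that × cos φ = 73500.5 m, so Δλ = 816.40 / 73500.5 × 3600 = 39.987″.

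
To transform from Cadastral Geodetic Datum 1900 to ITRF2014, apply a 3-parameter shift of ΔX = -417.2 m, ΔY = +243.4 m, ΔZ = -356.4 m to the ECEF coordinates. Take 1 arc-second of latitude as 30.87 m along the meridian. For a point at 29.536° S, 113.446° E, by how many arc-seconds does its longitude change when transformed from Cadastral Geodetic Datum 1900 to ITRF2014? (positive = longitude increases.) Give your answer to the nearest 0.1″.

Δλ = 10.6″

sin φ = -0.492970, cos φ = 0.870046, sin λ = 0.917435, cos λ = -0.397885.
East component: ΔE = −sin λ·ΔX + cos λ·ΔY = −(0.917435)(-417.2) + (-0.397885)(243.4) = 285.91 m.
1° of latitude spans 3600 × 30.87 = 111132 m; at latitude φ, 1° of longitude spans that × cos φ = 96690.0 m, so Δλ = 285.91 / 96690.0 × 3600 = 10.645″.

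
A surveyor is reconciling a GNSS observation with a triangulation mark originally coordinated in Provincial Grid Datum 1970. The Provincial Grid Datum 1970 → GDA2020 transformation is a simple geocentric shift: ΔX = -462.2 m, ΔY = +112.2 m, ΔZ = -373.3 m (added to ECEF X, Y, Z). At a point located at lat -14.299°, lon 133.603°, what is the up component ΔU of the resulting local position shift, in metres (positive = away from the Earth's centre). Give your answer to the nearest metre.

ΔU = 480 m

At φ = -14.299°, λ = 133.603°: sin φ = -0.246982, cos φ = 0.969020, sin λ = 0.724136, cos λ = -0.689657.
ΔU = cos φ cos λ·ΔX + cos φ sin λ·ΔY + sin φ·ΔZ = (0.969020)(-0.689657)(-462.2) + (0.969020)(0.724136)(112.2) + (-0.246982)(-373.3) = 479.81 m.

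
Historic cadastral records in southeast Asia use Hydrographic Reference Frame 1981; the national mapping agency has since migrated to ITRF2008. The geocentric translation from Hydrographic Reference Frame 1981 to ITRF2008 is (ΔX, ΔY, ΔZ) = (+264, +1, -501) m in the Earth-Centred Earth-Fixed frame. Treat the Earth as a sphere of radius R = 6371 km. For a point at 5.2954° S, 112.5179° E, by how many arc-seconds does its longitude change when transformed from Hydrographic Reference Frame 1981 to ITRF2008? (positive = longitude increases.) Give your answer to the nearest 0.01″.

Δλ = -7.94″

sin φ = -0.092291, cos φ = 0.995732, sin λ = 0.923760, cos λ = -0.382972.
East component: ΔE = −sin λ·ΔX + cos λ·ΔY = −(0.923760)(264) + (-0.382972)(1) = -244.26 m.
1° of latitude spans πR/180 = 111195 m; at latitude φ, 1° of longitude spans that × cos φ = 110720.4 m, so Δλ = -244.26 / 110720.4 × 3600 = -7.942″.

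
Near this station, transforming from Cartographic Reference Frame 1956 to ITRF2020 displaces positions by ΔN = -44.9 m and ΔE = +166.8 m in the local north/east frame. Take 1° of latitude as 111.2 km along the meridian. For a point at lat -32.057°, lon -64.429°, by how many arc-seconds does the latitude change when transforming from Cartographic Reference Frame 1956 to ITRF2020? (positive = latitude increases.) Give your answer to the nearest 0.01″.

Δφ = -1.45″

1° of latitude = 111.2 km, so Δφ = -44.9 / 111200 = -0.0004038° = -1.454″.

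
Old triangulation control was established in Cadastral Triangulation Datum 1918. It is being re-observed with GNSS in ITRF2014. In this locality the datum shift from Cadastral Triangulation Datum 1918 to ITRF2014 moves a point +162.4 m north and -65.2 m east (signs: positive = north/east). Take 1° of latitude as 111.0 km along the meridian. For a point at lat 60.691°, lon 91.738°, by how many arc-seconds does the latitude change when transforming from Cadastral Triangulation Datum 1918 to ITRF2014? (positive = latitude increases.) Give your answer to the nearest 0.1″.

Δφ = 5.3″

1° of latitude = 111.0 km, so Δφ = 162.4 / 111000 = 0.0014631° = 5.267″.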